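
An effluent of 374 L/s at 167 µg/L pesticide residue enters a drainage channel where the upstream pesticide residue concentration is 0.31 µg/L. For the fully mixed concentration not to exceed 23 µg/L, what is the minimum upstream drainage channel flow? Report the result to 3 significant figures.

Set C_mix = 23: (Q·0.3100 + 374.0·167.0) / (Q + 374.0) = 23
→ Q = 374.0·(167.0 − 23)/(23 − 0.3100) = 2374 L/s.

2370 L/s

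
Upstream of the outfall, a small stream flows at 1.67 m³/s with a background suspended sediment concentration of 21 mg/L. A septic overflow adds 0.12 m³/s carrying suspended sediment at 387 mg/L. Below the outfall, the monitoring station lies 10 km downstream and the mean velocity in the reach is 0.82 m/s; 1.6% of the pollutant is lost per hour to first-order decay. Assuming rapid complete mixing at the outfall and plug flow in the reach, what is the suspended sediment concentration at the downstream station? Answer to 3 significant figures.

Mass balance: C = (1.670·21.00 + 0.1200·387.0) / 1.790 = 81.51/1.790 = 45.54 mg/L.
Travel time t = 10·1000 / 0.82 = 12200 s = 3.388 h.
1.6%/h lost → k = −ln(1 − 0.016) = 0.01613 h⁻¹.
After decay, C = 45.54 × e^(−kt) = 45.54 × 0.9468 = 43.12 mg/L.

43.1 mg/L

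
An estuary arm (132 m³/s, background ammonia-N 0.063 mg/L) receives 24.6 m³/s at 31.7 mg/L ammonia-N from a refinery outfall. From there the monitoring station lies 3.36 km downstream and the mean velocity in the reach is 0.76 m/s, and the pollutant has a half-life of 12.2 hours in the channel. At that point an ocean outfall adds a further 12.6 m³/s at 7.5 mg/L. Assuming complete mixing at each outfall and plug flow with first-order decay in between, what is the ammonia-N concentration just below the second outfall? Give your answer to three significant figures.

4.90 mg/L

Mass balance: C = (132.0·0.06300 + 24.60·31.70) / 156.6 = 788.1/156.6 = 5.033 mg/L; combined flow 156.6 m³/s.
Travel time t = 3.36·1000 / 0.76 = 4421 s = 1.228 h.
Half-life 12.2 h → k = ln 2 / 12.2 = 0.05682 h⁻¹ = 1.364 d⁻¹.
Decay over the reach: 5.033·exp(−kt) = 5.033·0.9326 = 4.694 mg/L.
Second outfall: C = (156.6·4.694 + 12.60·7.500)/169.2 = 4.903 mg/L.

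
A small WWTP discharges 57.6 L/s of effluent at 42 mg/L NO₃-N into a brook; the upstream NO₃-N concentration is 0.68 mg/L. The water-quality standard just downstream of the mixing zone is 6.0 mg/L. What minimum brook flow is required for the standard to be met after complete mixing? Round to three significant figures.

Set C_mix = 6.0: (Q·0.6800 + 57.60·42.00) / (Q + 57.60) = 6.0
→ Q = 57.60·(42.00 − 6.0)/(6.0 − 0.6800) = 389.8 L/s.

390 L/s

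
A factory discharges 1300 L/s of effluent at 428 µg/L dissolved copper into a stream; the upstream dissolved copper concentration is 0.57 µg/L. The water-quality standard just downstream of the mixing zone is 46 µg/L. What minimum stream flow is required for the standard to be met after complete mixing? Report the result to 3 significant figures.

10900 L/s

Set C_mix = 46: (Q·0.5700 + 1300·428.0) / (Q + 1300) = 46
→ Q = 1300·(428.0 − 46)/(46 − 0.5700) = 10930 L/s.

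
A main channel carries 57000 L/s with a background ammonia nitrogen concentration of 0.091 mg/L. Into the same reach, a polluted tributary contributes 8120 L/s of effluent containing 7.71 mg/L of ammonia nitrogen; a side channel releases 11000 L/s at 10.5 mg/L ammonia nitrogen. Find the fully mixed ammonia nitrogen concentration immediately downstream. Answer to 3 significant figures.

2.41 mg/L

Mass balance: C = (57000·0.09100 + 8120·7.710 + 11000·10.50) / 76120 = 183300/76120 = 2.408 mg/L.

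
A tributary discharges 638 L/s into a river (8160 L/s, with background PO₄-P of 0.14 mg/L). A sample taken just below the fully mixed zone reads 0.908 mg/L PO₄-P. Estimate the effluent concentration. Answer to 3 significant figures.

Mass balance: 8160·0.1400 + 638.0·Cₑ = 8798·0.9080
→ Cₑ = (8798·0.9080 − 8160·0.1400) / 638.0 = 10.73 mg/L.

10.7 mg/L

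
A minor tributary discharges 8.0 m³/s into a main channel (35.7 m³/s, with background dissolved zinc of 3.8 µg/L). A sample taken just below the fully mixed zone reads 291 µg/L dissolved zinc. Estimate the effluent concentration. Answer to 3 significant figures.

Mass balance: 35.70·3.800 + 8.000·Cₑ = 43.70·291.0
→ Cₑ = (43.70·291.0 − 35.70·3.800) / 8.000 = 1573 µg/L.

1570 µg/L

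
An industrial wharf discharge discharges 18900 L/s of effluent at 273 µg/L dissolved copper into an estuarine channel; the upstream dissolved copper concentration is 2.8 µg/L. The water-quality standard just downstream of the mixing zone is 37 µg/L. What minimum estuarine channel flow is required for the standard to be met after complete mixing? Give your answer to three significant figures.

130000 L/s

Set C_mix = 37: (Q·2.800 + 18900·273.0) / (Q + 18900) = 37
→ Q = 18900·(273.0 − 37)/(37 − 2.800) = 130400 L/s.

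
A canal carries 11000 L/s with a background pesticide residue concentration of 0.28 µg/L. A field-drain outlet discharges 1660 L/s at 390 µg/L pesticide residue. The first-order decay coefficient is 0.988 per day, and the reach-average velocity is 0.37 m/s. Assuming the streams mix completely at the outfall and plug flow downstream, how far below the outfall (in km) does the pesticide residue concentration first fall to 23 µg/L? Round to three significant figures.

26.0 km

Flow-weighted average: C = (11000·0.2800 + 1660·390.0) / 12660 = 650500/12660 = 51.38 µg/L.
Set 51.38·exp(−k·t) = 23 → t = ln(51.38/23)/k = 70290 s = 19.52 h.
Distance = v·t = 0.37·70290 = 26010 m = 26.01 km.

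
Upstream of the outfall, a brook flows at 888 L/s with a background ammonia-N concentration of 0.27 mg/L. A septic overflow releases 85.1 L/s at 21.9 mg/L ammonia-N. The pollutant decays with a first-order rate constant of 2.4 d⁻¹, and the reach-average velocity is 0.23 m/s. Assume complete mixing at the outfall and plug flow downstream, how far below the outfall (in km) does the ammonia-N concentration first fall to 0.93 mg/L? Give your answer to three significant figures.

6.98 km

Conservation of mass: C = (888.0·0.2700 + 85.10·21.90) / 973.1 = 2103/973.1 = 2.162 mg/L.
Set 2.162·exp(−k·t) = 0.93 → t = ln(2.162/0.93)/k = 30360 s = 8.434 h.
Distance = v·t = 0.23·30360 = 6984 m = 6.984 km.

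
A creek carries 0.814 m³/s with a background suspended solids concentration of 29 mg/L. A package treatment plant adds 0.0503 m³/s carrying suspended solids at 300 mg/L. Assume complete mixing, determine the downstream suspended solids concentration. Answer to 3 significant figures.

Conservation of mass: C = (0.8140·29.00 + 0.05030·300.0) / 0.8643 = 38.70/0.8643 = 44.77 mg/L.

44.8 mg/L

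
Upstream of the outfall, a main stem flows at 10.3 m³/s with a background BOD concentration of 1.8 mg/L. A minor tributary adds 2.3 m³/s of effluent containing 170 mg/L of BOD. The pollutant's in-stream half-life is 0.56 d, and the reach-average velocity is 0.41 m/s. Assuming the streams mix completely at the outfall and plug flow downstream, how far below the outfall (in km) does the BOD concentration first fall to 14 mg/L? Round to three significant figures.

Mass balance: C = (10.30·1.800 + 2.300·170.0) / 12.60 = 409.5/12.60 = 32.50 mg/L.
Half-life 0.56 d → k = ln 2 / 0.56 = 1.238 d⁻¹.
Set 32.50·exp(−k·t) = 14 → t = ln(32.50/14)/k = 58790 s = 16.33 h.
Distance = v·t = 0.41·58790 = 24110 m = 24.11 km.

24.1 km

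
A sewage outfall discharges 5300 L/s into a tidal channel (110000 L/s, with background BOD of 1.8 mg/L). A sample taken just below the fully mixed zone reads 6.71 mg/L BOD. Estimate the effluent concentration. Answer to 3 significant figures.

109 mg/L

Mass balance: 110000·1.800 + 5300·Cₑ = 115300·6.710
→ Cₑ = (115300·6.710 − 110000·1.800) / 5300 = 108.6 mg/L.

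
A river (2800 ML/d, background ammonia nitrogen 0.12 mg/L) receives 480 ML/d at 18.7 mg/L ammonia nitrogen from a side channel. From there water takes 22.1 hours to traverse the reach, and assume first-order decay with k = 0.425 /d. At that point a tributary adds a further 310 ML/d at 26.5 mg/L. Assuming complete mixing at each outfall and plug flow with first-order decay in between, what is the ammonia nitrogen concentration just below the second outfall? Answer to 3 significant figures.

Flow-weighted average: C = (2800·0.1200 + 480.0·18.70) / 3280 = 9312/3280 = 2.839 mg/L; combined flow 3280 ML/d.
First-order decay: C = 2.839·exp(−k·t) = 2.839·0.6761 = 1.920 mg/L.
At the second outfall, C = (3280·1.920 + 310.0·26.50) / (3280 + 310.0) = 4.042 mg/L.

4.04 mg/L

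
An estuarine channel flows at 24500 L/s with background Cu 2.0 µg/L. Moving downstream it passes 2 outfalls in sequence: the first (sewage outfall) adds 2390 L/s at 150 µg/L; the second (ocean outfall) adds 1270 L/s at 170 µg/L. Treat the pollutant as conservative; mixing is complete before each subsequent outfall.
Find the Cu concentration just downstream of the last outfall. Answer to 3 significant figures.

Outfall 1: combined Q = 26890 L/s; C = (24500·2.000 + 2390·150.0)/26890 = 15.15 µg/L.
Outfall 2: combined Q = 28160 L/s; C = (26890·15.15 + 1270·170.0)/28160 = 22.14 µg/L.

22.1 µg/L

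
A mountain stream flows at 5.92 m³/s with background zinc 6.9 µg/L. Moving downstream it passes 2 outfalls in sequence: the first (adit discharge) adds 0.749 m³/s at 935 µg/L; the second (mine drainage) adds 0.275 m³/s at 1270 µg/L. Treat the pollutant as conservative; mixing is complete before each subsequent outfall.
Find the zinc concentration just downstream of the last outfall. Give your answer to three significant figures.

157 µg/L

Below outfall 1: Q → 6.669 m³/s, C = (5.920·6.900 + 0.7490·935.0)/6.669 = 111.1 µg/L.
Below outfall 2: Q → 6.944 m³/s, C = (6.669·111.1 + 0.2750·1270)/6.944 = 157.0 µg/L.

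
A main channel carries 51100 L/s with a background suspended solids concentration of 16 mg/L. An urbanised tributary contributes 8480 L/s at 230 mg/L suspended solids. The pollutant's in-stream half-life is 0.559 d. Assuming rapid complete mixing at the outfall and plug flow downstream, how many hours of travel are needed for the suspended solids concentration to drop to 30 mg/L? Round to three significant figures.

Mixed concentration C = ΣQC/ΣQ = (51100·16.00 + 8480·230.0) / 59580 = 2768000/59580 = 46.46 mg/L.
Half-life 0.559 d → k = ln 2 / 0.559 = 1.240 d⁻¹.
46.46·exp(−k·t) = 30 → t = ln(46.46/30)/k = 30470 s = 8.465 h.

8.47 h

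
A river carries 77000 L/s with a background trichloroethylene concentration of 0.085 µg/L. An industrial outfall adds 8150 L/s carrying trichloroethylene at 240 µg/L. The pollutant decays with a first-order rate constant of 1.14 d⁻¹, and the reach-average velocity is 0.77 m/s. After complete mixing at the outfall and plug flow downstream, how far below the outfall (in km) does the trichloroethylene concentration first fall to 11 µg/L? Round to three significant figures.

43.2 km

After mixing, C = (77000·0.08500 + 8150·240.0) / 85150 = 1963000/85150 = 23.05 µg/L.
Set 23.05·exp(−k·t) = 11 → t = ln(23.05/11)/k = 56060 s = 15.57 h.
Distance = v·t = 0.77·56060 = 43170 m = 43.17 km.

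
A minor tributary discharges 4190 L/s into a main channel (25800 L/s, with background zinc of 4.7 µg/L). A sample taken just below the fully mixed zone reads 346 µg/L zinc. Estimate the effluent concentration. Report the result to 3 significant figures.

Mass balance: 25800·4.700 + 4190·Cₑ = 29990·346.0
→ Cₑ = (29990·346.0 − 25800·4.700) / 4190 = 2448 µg/L.

2450 µg/L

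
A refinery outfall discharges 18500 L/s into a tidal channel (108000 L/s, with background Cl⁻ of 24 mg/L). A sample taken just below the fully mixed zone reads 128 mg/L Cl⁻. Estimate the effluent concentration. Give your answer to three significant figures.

Mass balance: 108000·24.00 + 18500·Cₑ = 126500·128.0
→ Cₑ = (126500·128.0 − 108000·24.00) / 18500 = 735.1 mg/L.

735 mg/L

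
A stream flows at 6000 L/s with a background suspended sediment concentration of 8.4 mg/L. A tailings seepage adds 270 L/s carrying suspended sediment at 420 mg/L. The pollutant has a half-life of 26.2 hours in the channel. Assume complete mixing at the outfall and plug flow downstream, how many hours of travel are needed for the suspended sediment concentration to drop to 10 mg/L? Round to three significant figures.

Mass balance: C = (6000·8.400 + 270.0·420.0) / 6270 = 163800/6270 = 26.12 mg/L.
Half-life 26.2 h → k = ln 2 / 26.2 = 0.02646 h⁻¹ = 0.6349 d⁻¹.
26.12·exp(−k·t) = 10 → t = ln(26.12/10)/k = 130700 s = 36.30 h.

36.3 h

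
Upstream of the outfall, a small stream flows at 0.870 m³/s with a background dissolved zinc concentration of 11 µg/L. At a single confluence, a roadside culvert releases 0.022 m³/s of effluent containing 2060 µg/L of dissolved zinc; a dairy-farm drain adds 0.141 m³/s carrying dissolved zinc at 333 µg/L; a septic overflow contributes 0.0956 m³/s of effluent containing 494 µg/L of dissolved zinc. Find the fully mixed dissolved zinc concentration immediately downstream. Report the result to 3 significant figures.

132 µg/L

After mixing, C = (0.8700·11.00 + 0.02200·2060 + 0.1410·333.0 + 0.09560·494.0) / 1.129 = 149.1/1.129 = 132.1 µg/L.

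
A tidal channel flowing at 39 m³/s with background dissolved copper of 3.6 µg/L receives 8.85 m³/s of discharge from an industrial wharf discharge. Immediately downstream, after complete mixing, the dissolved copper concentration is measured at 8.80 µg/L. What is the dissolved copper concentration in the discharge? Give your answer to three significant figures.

Mass balance: 39.00·3.600 + 8.850·Cₑ = 47.85·8.800
→ Cₑ = (47.85·8.800 − 39.00·3.600) / 8.850 = 31.72 µg/L.

31.7 µg/L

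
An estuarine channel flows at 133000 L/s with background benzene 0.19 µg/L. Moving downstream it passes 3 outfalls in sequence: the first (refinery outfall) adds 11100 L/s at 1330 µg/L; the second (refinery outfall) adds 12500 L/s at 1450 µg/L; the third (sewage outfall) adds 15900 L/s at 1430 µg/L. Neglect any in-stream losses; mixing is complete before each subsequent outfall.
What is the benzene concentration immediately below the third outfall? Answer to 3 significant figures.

After outfall 1: Q = 133000 + 11100 = 144100 L/s; C = (133000·0.1900 + 11100·1330)/144100 = 102.6 µg/L.
After outfall 2: Q = 144100 + 12500 = 156600 L/s; C = (144100·102.6 + 12500·1450)/156600 = 210.2 µg/L.
After outfall 3: Q = 156600 + 15900 = 172500 L/s; C = (156600·210.2 + 15900·1430)/172500 = 322.6 µg/L.

323 µg/L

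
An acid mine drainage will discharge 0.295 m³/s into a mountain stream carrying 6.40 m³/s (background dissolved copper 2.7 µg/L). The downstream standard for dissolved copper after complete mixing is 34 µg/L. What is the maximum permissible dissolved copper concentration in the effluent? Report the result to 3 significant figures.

At the limit, (Qr·Cr + Qe·Cₑ)/(Qr + Qe) = 34:
Cₑ = (6.695·34 − 6.400·2.700) / 0.2950 = 713.1 µg/L.

713 µg/L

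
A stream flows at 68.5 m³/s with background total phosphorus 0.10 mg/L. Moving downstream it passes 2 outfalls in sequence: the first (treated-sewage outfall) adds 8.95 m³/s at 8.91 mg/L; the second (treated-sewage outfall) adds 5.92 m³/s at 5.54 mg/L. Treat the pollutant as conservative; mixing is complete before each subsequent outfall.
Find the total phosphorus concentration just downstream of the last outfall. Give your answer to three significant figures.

1.43 mg/L

Below outfall 1: Q → 77.45 m³/s, C = (68.50·0.1000 + 8.950·8.910)/77.45 = 1.118 mg/L.
Below outfall 2: Q → 83.37 m³/s, C = (77.45·1.118 + 5.920·5.540)/83.37 = 1.432 mg/L.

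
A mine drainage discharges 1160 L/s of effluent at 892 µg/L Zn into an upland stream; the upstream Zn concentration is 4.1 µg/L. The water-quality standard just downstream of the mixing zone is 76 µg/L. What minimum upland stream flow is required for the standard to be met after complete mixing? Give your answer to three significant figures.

13200 L/s

Set C_mix = 76: (Q·4.100 + 1160·892.0) / (Q + 1160) = 76
→ Q = 1160·(892.0 − 76)/(76 − 4.100) = 13160 L/s.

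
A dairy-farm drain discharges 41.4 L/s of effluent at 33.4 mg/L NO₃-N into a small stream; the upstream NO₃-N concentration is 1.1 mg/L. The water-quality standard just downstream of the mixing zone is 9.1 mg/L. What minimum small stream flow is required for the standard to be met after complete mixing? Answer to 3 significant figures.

126 L/s

Set C_mix = 9.1: (Q·1.100 + 41.40·33.40) / (Q + 41.40) = 9.1
→ Q = 41.40·(33.40 − 9.1)/(9.1 − 1.100) = 125.8 L/s.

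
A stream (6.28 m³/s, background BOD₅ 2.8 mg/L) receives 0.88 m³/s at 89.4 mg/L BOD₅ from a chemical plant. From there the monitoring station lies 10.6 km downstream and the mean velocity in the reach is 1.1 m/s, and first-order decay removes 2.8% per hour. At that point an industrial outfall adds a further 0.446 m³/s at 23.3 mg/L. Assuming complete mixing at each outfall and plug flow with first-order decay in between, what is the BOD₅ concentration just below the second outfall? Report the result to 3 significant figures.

13.1 mg/L

Flow-weighted average: C = (6.280·2.800 + 0.8800·89.40) / 7.160 = 96.26/7.160 = 13.44 mg/L; combined flow 7.160 m³/s.
Travel time t = 10.6·1000 / 1.1 = 9636 s = 2.677 h.
2.8%/h lost → k = −ln(1 − 0.028) = 0.02840 h⁻¹.
After decay, C = 13.44 × e^(−kt) = 13.44 × 0.9268 = 12.46 mg/L.
Second outfall: C = (7.160·12.46 + 0.4460·23.30)/7.606 = 13.10 mg/L.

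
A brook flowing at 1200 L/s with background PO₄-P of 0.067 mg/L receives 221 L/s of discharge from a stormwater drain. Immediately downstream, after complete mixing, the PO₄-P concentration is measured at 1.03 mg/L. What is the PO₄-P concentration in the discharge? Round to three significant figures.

6.26 mg/L

Mass balance: 1200·0.06700 + 221.0·Cₑ = 1421·1.030
→ Cₑ = (1421·1.030 − 1200·0.06700) / 221.0 = 6.259 mg/L.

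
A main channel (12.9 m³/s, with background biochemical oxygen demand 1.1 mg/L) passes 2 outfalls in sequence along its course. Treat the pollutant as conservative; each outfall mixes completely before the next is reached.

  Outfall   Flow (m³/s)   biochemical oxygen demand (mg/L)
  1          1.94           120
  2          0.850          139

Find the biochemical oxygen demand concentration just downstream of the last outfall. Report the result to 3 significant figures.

23.3 mg/L

Outfall 1: combined Q = 14.84 m³/s; C = (12.90·1.100 + 1.940·120.0)/14.84 = 16.64 mg/L.
Outfall 2: combined Q = 15.69 m³/s; C = (14.84·16.64 + 0.8500·139.0)/15.69 = 23.27 mg/L.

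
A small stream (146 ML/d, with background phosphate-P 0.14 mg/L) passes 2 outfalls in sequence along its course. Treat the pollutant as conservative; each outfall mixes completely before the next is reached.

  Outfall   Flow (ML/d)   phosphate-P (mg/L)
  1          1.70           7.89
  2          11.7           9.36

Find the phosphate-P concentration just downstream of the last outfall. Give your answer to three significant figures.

Outfall 1: combined Q = 147.7 ML/d; C = (146.0·0.1400 + 1.700·7.890)/147.7 = 0.2292 mg/L.
Outfall 2: combined Q = 159.4 ML/d; C = (147.7·0.2292 + 11.70·9.360)/159.4 = 0.8994 mg/L.

0.899 mg/L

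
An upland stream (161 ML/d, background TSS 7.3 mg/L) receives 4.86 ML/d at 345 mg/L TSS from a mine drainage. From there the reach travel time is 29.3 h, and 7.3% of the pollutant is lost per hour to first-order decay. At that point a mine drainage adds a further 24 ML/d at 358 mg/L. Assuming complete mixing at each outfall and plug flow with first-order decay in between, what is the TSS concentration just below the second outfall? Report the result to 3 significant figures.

46.9 mg/L

Mass balance: C = (161.0·7.300 + 4.860·345.0) / 165.9 = 2852/165.9 = 17.20 mg/L; combined flow 165.9 ML/d.
7.3%/h lost → k = −ln(1 − 0.073) = 0.07580 h⁻¹.
Applying C = C₀e^(−kt): 17.20 × 0.1085 = 1.866 mg/L.
At the second outfall, C = (165.9·1.866 + 24.00·358.0) / (165.9 + 24.00) = 46.88 mg/L.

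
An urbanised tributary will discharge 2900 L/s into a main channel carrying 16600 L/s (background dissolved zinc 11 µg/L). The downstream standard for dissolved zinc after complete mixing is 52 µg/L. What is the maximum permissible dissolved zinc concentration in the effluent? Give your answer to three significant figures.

At the limit, (Qr·Cr + Qe·Cₑ)/(Qr + Qe) = 52:
Cₑ = (19500·52 − 16600·11.00) / 2900 = 286.7 µg/L.

287 µg/L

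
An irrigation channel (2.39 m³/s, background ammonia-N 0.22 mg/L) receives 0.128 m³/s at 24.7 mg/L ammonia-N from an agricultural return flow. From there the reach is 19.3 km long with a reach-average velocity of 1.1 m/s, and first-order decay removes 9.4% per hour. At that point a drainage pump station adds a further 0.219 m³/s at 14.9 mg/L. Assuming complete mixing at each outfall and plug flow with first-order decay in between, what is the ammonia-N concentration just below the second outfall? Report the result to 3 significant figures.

After mixing, C = (2.390·0.2200 + 0.1280·24.70) / 2.518 = 3.687/2.518 = 1.464 mg/L; combined flow 2.518 m³/s.
Travel time t = 19.3·1000 / 1.1 = 17550 s = 4.874 h.
9.4%/h lost → k = −ln(1 − 0.094) = 0.09872 h⁻¹.
Applying C = C₀e^(−kt): 1.464 × 0.6181 = 0.9051 mg/L.
Second outfall: C = (2.518·0.9051 + 0.2190·14.90)/2.737 = 2.025 mg/L.

2.02 mg/L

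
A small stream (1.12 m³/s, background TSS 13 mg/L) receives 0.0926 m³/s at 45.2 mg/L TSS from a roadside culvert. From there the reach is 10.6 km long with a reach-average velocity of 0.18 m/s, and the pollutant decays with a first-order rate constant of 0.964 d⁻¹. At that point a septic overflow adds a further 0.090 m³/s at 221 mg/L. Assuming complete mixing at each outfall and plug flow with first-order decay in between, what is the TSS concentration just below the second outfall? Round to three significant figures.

Flow-weighted average: C = (1.120·13.00 + 0.09260·45.20) / 1.213 = 18.75/1.213 = 15.46 mg/L; combined flow 1.213 m³/s.
Travel time t = 10.6·1000 / 0.18 = 58890 s = 16.36 h.
First-order decay: C = 15.46·exp(−k·t) = 15.46·0.5184 = 8.014 mg/L.
At the second outfall, C = (1.213·8.014 + 0.09000·221.0) / (1.213 + 0.09000) = 22.73 mg/L.

22.7 mg/L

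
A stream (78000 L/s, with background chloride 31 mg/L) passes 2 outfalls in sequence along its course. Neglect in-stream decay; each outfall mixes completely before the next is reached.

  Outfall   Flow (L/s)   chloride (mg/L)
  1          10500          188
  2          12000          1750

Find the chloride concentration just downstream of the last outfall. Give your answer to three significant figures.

253 mg/L

Below outfall 1: Q → 88500 L/s, C = (78000·31.00 + 10500·188.0)/88500 = 49.63 mg/L.
Below outfall 2: Q → 100500 L/s, C = (88500·49.63 + 12000·1750)/100500 = 252.7 mg/L.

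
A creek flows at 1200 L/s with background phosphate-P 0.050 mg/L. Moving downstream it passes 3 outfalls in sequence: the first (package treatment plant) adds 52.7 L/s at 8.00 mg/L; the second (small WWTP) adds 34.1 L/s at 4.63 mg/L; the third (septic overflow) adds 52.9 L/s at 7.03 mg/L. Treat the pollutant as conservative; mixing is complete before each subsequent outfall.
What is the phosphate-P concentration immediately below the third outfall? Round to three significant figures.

Outfall 1: combined Q = 1253 L/s; C = (1200·0.05000 + 52.70·8.000)/1253 = 0.3844 mg/L.
Outfall 2: combined Q = 1287 L/s; C = (1253·0.3844 + 34.10·4.630)/1287 = 0.4970 mg/L.
Outfall 3: combined Q = 1340 L/s; C = (1287·0.4970 + 52.90·7.030)/1340 = 0.7549 mg/L.

0.755 mg/L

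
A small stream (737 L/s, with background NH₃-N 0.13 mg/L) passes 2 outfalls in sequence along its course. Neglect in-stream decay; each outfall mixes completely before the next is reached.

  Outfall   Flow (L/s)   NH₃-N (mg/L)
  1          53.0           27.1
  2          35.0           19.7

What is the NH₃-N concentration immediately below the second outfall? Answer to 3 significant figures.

2.69 mg/L

Outfall 1: combined Q = 790.0 L/s; C = (737.0·0.1300 + 53.00·27.10)/790.0 = 1.939 mg/L.
Outfall 2: combined Q = 825.0 L/s; C = (790.0·1.939 + 35.00·19.70)/825.0 = 2.693 mg/L.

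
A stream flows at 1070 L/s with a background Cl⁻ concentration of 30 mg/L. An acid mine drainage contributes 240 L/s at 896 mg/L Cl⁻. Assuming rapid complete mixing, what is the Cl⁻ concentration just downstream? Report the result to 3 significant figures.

Flow-weighted average: C = (1070·30.00 + 240.0·896.0) / 1310 = 247100/1310 = 188.7 mg/L.

189 mg/L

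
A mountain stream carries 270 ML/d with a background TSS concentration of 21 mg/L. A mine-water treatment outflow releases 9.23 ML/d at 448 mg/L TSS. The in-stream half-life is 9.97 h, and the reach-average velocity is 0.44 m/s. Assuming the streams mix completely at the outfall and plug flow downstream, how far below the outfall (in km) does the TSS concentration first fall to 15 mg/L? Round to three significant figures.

After mixing, C = (270.0·21.00 + 9.230·448.0) / 279.2 = 9805/279.2 = 35.11 mg/L.
Half-life 9.97 h → k = ln 2 / 9.97 = 0.06952 h⁻¹ = 1.669 d⁻¹.
Set 35.11·exp(−k·t) = 15 → t = ln(35.11/15)/k = 44040 s = 12.23 h.
Distance = v·t = 0.44·44040 = 19380 m = 19.38 km.

19.4 km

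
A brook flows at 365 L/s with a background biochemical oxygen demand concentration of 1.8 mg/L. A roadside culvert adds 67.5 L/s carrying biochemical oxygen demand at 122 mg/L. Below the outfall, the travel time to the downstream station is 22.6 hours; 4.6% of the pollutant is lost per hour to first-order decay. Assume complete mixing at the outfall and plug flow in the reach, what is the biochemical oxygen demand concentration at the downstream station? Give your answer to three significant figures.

Conservation of mass: C = (365.0·1.800 + 67.50·122.0) / 432.5 = 8892/432.5 = 20.56 mg/L.
4.6%/h lost → k = −ln(1 − 0.046) = 0.04709 h⁻¹.
First-order decay: C = 20.56·exp(−k·t) = 20.56·0.3450 = 7.093 mg/L.

7.09 mg/L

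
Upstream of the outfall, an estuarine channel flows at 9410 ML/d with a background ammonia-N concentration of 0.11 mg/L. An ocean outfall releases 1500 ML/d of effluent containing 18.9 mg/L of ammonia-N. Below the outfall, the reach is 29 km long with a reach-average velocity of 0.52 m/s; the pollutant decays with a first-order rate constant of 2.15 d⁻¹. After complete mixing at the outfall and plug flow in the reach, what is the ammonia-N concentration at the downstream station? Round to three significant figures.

0.672 mg/L

Mass balance: C = (9410·0.1100 + 1500·18.90) / 10910 = 29390/10910 = 2.693 mg/L.
Travel time t = 29·1000 / 0.52 = 55770 s = 15.49 h.
First-order decay: C = 2.693·exp(−k·t) = 2.693·0.2496 = 0.6724 mg/L.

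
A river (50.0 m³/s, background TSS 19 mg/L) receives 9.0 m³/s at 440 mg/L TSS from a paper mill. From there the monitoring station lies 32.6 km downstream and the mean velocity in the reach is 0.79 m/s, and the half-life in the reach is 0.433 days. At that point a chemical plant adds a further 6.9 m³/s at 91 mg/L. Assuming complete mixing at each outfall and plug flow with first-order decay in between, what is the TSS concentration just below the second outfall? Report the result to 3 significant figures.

44.2 mg/L

Conservation of mass: C = (50.00·19.00 + 9.000·440.0) / 59.00 = 4910/59.00 = 83.22 mg/L; combined flow 59.00 m³/s.
Travel time t = 32.6·1000 / 0.79 = 41270 s = 11.46 h.
Half-life 0.433 d → k = ln 2 / 0.433 = 1.601 d⁻¹.
First-order decay: C = 83.22·exp(−k·t) = 83.22·0.4655 = 38.74 mg/L.
At the second outfall, C = (59.00·38.74 + 6.900·91.00) / (59.00 + 6.900) = 44.21 mg/L.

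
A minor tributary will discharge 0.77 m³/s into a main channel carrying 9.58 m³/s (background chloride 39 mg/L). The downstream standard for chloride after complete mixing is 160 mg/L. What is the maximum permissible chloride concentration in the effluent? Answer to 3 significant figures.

1670 mg/L

At the limit, (Qr·Cr + Qe·Cₑ)/(Qr + Qe) = 160:
Cₑ = (10.35·160 − 9.580·39.00) / 0.7700 = 1665 mg/L.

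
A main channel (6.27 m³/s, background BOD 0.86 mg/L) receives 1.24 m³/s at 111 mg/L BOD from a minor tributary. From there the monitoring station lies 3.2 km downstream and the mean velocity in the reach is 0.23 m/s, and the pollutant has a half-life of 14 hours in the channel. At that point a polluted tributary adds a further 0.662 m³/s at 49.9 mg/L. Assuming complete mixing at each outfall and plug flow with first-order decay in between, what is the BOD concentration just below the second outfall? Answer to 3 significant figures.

After mixing, C = (6.270·0.8600 + 1.240·111.0) / 7.510 = 143.0/7.510 = 19.05 mg/L; combined flow 7.510 m³/s.
Travel time t = 3.2·1000 / 0.23 = 13910 s = 3.865 h.
Half-life 14 h → k = ln 2 / 14 = 0.04951 h⁻¹ = 1.188 d⁻¹.
After decay, C = 19.05 × e^(−kt) = 19.05 × 0.8258 = 15.73 mg/L.
Second outfall: C = (7.510·15.73 + 0.6620·49.90)/8.172 = 18.50 mg/L.

18.5 mg/L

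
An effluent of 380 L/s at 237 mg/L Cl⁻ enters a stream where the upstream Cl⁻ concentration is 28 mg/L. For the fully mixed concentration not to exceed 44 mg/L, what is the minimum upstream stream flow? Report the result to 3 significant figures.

Set C_mix = 44: (Q·28.00 + 380.0·237.0) / (Q + 380.0) = 44
→ Q = 380.0·(237.0 − 44)/(44 − 28.00) = 4584 L/s.

4580 L/s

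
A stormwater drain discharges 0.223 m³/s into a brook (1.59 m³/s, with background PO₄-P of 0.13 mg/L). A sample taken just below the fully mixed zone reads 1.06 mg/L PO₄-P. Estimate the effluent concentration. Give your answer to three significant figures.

Mass balance: 1.590·0.1300 + 0.2230·Cₑ = 1.813·1.060
→ Cₑ = (1.813·1.060 − 1.590·0.1300) / 0.2230 = 7.691 mg/L.

7.69 mg/L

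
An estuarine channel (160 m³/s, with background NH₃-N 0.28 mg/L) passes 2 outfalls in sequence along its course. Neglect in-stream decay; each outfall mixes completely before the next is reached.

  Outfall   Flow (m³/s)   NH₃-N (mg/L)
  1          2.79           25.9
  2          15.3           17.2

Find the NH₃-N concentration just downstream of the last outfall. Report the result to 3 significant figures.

2.13 mg/L

After outfall 1: Q = 160.0 + 2.790 = 162.8 m³/s; C = (160.0·0.2800 + 2.790·25.90)/162.8 = 0.7191 mg/L.
After outfall 2: Q = 162.8 + 15.30 = 178.1 m³/s; C = (162.8·0.7191 + 15.30·17.20)/178.1 = 2.135 mg/L.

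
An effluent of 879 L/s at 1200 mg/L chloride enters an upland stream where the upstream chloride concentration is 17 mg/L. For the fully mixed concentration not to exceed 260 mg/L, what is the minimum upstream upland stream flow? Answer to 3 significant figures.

Set C_mix = 260: (Q·17.00 + 879.0·1200) / (Q + 879.0) = 260
→ Q = 879.0·(1200 − 260)/(260 − 17.00) = 3400 L/s.

3400 L/s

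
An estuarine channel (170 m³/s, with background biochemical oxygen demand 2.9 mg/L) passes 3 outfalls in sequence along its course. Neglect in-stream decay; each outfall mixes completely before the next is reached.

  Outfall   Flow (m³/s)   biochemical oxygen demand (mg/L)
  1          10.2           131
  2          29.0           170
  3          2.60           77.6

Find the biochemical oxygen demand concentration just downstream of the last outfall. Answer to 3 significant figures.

32.9 mg/L

Outfall 1: combined Q = 180.2 m³/s; C = (170.0·2.900 + 10.20·131.0)/180.2 = 10.15 mg/L.
Outfall 2: combined Q = 209.2 m³/s; C = (180.2·10.15 + 29.00·170.0)/209.2 = 32.31 mg/L.
Outfall 3: combined Q = 211.8 m³/s; C = (209.2·32.31 + 2.600·77.60)/211.8 = 32.87 mg/L.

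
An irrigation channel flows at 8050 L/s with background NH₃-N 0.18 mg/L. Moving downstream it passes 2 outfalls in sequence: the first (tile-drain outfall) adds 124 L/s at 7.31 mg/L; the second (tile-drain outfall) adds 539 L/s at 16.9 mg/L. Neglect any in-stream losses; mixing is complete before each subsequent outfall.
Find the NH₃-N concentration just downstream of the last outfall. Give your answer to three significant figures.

1.32 mg/L

Below outfall 1: Q → 8174 L/s, C = (8050·0.1800 + 124.0·7.310)/8174 = 0.2882 mg/L.
Below outfall 2: Q → 8713 L/s, C = (8174·0.2882 + 539.0·16.90)/8713 = 1.316 mg/L.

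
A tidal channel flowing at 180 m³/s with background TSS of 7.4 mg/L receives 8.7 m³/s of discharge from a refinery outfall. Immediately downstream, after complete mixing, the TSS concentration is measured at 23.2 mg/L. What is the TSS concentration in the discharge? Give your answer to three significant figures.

350 mg/L

Mass balance: 180.0·7.400 + 8.700·Cₑ = 188.7·23.20
→ Cₑ = (188.7·23.20 − 180.0·7.400) / 8.700 = 350.1 mg/L.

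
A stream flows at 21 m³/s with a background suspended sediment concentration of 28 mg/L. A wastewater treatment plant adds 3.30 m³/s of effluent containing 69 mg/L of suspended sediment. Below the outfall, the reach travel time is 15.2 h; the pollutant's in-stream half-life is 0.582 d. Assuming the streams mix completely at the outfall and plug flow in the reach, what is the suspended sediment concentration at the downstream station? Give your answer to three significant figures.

15.8 mg/L

Mixed concentration C = ΣQC/ΣQ = (21.00·28.00 + 3.300·69.00) / 24.30 = 815.7/24.30 = 33.57 mg/L.
Half-life 0.582 d → k = ln 2 / 0.582 = 1.191 d⁻¹.
Decay over the reach: 33.57·exp(−kt) = 33.57·0.4703 = 15.79 mg/L.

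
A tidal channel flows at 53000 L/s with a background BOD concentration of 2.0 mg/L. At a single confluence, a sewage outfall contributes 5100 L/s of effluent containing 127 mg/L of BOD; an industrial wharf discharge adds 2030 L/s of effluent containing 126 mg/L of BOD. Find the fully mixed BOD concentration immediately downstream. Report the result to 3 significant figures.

16.8 mg/L

After mixing, C = (53000·2.000 + 5100·127.0 + 2030·126.0) / 60130 = 1009000/60130 = 16.79 mg/L.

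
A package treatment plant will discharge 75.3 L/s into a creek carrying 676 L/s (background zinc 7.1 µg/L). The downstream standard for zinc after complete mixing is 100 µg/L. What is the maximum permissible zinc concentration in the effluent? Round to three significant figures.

At the limit, (Qr·Cr + Qe·Cₑ)/(Qr + Qe) = 100:
Cₑ = (751.3·100 − 676.0·7.100) / 75.30 = 934.0 µg/L.

934 µg/L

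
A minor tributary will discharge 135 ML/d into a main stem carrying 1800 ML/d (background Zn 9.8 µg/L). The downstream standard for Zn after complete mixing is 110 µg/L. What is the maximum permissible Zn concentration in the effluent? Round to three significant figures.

1450 µg/L

At the limit, (Qr·Cr + Qe·Cₑ)/(Qr + Qe) = 110:
Cₑ = (1935·110 − 1800·9.800) / 135.0 = 1446 µg/L.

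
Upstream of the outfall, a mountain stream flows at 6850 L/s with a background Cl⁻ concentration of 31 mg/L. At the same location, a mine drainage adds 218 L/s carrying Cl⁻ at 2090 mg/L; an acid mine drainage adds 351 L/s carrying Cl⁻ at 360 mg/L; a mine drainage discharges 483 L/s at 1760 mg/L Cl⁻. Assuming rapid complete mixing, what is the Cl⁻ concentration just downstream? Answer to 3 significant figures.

Mass balance: C = (6850·31.00 + 218.0·2090 + 351.0·360.0 + 483.0·1760) / 7902 = 1644000/7902 = 208.1 mg/L.

208 mg/L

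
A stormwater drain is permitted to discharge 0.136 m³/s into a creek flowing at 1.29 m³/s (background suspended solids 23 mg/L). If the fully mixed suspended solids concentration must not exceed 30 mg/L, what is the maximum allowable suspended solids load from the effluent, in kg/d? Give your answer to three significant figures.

Mass balance at the limit: 1.290·23.00 + 0.1360·Cₑ = 1.426·30 → Cₑ = 96.40 mg/L.
Load = 0.1360 m³/s × 96.40 g/m³ × 86 400 s/d = 1133 kg/d.

1130 kg/d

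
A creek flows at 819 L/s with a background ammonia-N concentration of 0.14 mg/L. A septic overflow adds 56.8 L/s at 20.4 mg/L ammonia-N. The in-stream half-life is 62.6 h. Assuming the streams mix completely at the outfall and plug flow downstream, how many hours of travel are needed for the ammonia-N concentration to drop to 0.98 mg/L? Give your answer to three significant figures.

35.6 h

Mixed concentration C = ΣQC/ΣQ = (819.0·0.1400 + 56.80·20.40) / 875.8 = 1273/875.8 = 1.454 mg/L.
Half-life 62.6 h → k = ln 2 / 62.6 = 0.01107 h⁻¹ = 0.2657 d⁻¹.
1.454·exp(−k·t) = 0.98 → t = ln(1.454/0.98)/k = 128300 s = 35.63 h.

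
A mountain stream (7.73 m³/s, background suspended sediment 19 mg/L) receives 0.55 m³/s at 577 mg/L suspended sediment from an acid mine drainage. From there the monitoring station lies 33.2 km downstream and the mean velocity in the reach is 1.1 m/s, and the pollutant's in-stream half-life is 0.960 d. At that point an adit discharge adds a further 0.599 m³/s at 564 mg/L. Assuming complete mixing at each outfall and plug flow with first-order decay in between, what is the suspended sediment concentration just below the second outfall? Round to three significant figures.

78.7 mg/L

Mass balance: C = (7.730·19.00 + 0.5500·577.0) / 8.280 = 464.2/8.280 = 56.07 mg/L; combined flow 8.280 m³/s.
Travel time t = 33.2·1000 / 1.1 = 30180 s = 8.384 h.
Half-life 0.960 d → k = ln 2 / 0.960 = 0.7220 d⁻¹.
Applying C = C₀e^(−kt): 56.07 × 0.7771 = 43.57 mg/L.
Second outfall: C = (8.280·43.57 + 0.5990·564.0)/8.879 = 78.68 mg/L.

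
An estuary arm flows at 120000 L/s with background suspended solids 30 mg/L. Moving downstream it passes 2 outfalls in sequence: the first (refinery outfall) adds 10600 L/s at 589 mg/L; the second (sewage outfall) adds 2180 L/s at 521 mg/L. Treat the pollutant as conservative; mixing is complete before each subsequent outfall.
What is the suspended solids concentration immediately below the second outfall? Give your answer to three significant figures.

After outfall 1: Q = 120000 + 10600 = 130600 L/s; C = (120000·30.00 + 10600·589.0)/130600 = 75.37 mg/L.
After outfall 2: Q = 130600 + 2180 = 132800 L/s; C = (130600·75.37 + 2180·521.0)/132800 = 82.69 mg/L.

82.7 mg/L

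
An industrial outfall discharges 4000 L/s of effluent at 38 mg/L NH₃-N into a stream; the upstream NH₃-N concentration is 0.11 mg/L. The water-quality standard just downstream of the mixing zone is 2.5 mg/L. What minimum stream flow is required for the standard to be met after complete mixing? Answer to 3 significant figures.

59400 L/s

Set C_mix = 2.5: (Q·0.1100 + 4000·38.00) / (Q + 4000) = 2.5
→ Q = 4000·(38.00 − 2.5)/(2.5 − 0.1100) = 59410 L/s.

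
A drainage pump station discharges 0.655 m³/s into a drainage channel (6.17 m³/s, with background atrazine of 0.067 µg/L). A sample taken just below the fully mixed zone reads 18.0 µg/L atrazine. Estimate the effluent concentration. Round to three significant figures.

187 µg/L

Mass balance: 6.170·0.06700 + 0.6550·Cₑ = 6.825·18.00
→ Cₑ = (6.825·18.00 − 6.170·0.06700) / 0.6550 = 186.9 µg/L.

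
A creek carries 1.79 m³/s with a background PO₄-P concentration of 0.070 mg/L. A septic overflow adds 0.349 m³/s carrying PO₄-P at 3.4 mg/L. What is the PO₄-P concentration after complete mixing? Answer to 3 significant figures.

0.613 mg/L

Conservation of mass: C = (1.790·0.07000 + 0.3490·3.400) / 2.139 = 1.312/2.139 = 0.6133 mg/L.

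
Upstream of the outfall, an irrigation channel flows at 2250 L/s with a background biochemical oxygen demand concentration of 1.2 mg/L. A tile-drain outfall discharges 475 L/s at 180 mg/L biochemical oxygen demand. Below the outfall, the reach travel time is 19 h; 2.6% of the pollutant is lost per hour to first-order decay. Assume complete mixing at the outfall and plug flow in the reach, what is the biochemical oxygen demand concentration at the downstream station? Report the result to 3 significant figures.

After mixing, C = (2250·1.200 + 475.0·180.0) / 2725 = 88200/2725 = 32.37 mg/L.
2.6%/h lost → k = −ln(1 − 0.026) = 0.02634 h⁻¹.
Decay over the reach: 32.37·exp(−kt) = 32.37·0.6062 = 19.62 mg/L.

19.6 mg/L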